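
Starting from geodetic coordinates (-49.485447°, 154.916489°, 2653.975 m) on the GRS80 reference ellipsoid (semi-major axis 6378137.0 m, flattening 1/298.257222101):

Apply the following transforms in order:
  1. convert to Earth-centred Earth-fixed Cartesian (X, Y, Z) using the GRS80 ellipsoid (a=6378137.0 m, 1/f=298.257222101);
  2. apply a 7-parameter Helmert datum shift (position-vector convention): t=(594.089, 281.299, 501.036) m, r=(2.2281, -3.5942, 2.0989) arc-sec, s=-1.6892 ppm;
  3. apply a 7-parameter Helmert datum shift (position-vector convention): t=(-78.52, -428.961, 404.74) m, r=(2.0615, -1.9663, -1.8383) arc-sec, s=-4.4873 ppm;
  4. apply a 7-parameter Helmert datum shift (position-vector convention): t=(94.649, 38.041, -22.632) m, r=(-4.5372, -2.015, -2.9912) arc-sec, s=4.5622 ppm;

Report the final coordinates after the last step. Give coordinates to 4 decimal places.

start: φ=-49.485447°, λ=154.916489°, h=2653.975 m
→ ECEF (a=6378137.000, f=1/298.257222101): X=-3761572.8979, Y=1760729.6066, Z=-4827823.1541
→ Helmert 7p (PV): X=-3760906.2460, Y=1761021.8053, Z=-4827360.4893
→ Helmert 7p (PV): X=-3760906.1765, Y=1760666.7068, Z=-4826952.3393
→ Helmert 7p (PV): X=-3760755.9979, Y=1760661.1415, Z=-4827072.4628

X=-3760755.9979 m, Y=1760661.1415 m, Z=-4827072.4628 m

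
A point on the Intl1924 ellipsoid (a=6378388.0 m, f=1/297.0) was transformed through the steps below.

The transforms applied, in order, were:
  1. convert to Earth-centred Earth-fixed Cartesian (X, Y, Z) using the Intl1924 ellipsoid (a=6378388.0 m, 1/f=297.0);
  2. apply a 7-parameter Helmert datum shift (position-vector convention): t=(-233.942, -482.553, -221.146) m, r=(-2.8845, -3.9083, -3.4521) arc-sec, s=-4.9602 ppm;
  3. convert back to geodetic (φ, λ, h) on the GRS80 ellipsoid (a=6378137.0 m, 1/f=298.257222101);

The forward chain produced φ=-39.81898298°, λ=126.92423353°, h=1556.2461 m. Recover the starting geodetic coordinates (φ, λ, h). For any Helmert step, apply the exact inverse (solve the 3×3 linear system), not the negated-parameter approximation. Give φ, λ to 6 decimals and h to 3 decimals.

start: φ=-39.818983°, λ=126.924234°, h=1556.246 m
→ ECEF (a=6378137.000, f=1/298.257222101): X=-2947800.0376, Y=3922644.5300, Z=-4063565.1464
→ Helmert⁻¹: X=-2947723.3655, Y=3923154.0312, Z=-4063253.4389
→ geod (Bowring, a=6378388.000): φ=-39.81555300°, λ=126.91994400°, h=1420.5200 m

φ=-39.815553°, λ=126.919944°, h=1420.520 m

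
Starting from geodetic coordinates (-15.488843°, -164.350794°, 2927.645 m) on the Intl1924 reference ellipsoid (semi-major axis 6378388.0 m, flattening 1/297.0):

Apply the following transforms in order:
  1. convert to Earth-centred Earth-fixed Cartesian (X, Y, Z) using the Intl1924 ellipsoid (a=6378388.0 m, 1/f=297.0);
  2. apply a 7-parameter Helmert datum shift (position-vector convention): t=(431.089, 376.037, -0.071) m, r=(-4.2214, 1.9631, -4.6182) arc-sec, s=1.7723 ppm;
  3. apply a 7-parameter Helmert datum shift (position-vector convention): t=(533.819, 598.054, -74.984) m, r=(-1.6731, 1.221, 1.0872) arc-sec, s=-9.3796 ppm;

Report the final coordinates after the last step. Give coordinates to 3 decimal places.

start: φ=-15.488843°, λ=-164.350794°, h=2927.645 m
→ ECEF (a=6378388.000, f=1/297.0): X=-5923024.9066, Y=-1659222.8569, Z=-1693089.6234
→ Helmert 7p (PV): X=-5922657.5783, Y=-1658751.7965, Z=-1693002.3657
→ Helmert 7p (PV): X=-5922069.4859, Y=-1658183.1340, Z=-1693012.9561

X=-5922069.486 m, Y=-1658183.134 m, Z=-1693012.956 m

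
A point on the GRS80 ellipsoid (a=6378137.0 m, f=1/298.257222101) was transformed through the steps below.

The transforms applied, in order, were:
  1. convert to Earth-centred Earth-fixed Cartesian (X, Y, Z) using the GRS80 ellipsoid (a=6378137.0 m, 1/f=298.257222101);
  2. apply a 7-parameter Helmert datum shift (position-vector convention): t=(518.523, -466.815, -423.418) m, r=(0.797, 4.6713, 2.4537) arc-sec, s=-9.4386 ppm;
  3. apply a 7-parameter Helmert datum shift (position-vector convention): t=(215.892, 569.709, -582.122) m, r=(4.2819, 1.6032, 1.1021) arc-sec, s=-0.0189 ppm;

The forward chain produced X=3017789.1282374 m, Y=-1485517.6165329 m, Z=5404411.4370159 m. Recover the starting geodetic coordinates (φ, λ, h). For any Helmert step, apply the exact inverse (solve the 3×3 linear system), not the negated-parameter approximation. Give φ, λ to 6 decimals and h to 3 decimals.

start: X=3017789.1282, Y=-1485517.6165, Z=5404411.4370 m
→ Helmert⁻¹: X=3017523.3425, Y=-1485991.2720, Z=5405047.9630
→ Helmert⁻¹: X=3016893.2030, Y=-1485553.4799, Z=5405596.4656
→ geod (Bowring, a=6378137.000): φ=58.28657900°, λ=-26.21617400°, h=3540.5470 m

φ=58.286579°, λ=-26.216174°, h=3540.547 m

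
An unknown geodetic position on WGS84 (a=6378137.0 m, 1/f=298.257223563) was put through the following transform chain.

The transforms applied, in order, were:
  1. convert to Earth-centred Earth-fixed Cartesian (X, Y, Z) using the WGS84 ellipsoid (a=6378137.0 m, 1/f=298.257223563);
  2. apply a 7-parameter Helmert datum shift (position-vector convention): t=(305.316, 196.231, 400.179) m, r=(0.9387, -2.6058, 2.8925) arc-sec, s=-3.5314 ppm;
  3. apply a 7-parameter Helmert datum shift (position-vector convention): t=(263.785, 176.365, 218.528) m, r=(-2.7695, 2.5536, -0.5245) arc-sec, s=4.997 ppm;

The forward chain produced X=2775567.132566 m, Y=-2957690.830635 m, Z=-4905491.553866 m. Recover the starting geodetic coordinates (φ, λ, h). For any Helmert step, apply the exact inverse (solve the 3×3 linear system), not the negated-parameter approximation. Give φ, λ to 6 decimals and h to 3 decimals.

start: X=2775567.1326, Y=-2957690.8306, Z=-4905491.5539 m
→ Helmert⁻¹: X=2775357.7341, Y=-2957779.4896, Z=-4905690.9225
→ Helmert⁻¹: X=2774958.7560, Y=-2958047.4079, Z=-4906130.0219
→ geod (Bowring, a=6378137.000): φ=-50.60821200°, λ=-46.82917000°, h=167.5170 m

φ=-50.608212°, λ=-46.829170°, h=167.517 m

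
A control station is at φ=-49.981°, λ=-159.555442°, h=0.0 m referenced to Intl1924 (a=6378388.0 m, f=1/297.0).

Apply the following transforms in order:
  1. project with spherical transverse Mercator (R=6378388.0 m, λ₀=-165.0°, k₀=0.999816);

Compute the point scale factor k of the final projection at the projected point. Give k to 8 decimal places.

start: φ=-49.981000°, λ=-159.555442°, h=0.000 m
→ into tm (λ₀=-165.0°): φ=-49.98100000°, λ−λ₀=5.44455800°
scale k = 1.00168219

1.00168219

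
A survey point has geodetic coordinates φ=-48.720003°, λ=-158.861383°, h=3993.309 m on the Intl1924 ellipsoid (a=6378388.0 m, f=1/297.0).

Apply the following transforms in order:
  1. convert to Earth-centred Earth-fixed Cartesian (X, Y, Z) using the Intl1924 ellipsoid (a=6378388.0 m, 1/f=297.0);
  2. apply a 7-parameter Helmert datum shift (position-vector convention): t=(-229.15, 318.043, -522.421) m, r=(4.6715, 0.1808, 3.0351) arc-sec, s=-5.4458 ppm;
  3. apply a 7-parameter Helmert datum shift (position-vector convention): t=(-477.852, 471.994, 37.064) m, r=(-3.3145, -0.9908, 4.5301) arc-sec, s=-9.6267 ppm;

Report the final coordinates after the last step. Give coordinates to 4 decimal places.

start: φ=-48.720003°, λ=-158.861383°, h=3993.309 m
→ ECEF (a=6378388.000, f=1/297.0): X=-3934844.3538, Y=-1521377.8019, Z=-4773164.3409
→ Helmert 7p (PV): X=-3935033.8729, Y=-1521001.2706, Z=-4773691.7752
→ Helmert 7p (PV): X=-3935417.5084, Y=-1520677.7654, Z=-4773603.2172

X=-3935417.5084 m, Y=-1520677.7654 m, Z=-4773603.2172 m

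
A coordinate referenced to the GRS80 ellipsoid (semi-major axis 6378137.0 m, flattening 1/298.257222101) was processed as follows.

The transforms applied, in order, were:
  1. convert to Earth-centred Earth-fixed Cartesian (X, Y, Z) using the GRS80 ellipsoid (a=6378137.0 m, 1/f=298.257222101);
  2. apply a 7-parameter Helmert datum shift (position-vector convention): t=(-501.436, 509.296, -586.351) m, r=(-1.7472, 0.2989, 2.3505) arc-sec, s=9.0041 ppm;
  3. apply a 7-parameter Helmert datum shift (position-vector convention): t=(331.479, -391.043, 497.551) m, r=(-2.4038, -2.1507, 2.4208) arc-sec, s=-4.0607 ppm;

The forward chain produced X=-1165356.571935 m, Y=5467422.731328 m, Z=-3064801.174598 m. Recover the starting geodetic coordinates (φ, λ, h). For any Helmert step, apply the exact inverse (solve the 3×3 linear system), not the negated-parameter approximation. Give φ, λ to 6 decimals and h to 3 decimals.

φ=-28.894572°, λ=102.029649°, h=1864.143 m

start: X=-1165356.5719, Y=5467422.7313, Z=-3064801.1746 m
→ Helmert⁻¹: X=-1165660.5722, Y=5467885.3803, Z=-3065235.2962
→ Helmert⁻¹: X=-1165081.9006, Y=5467366.0917, Z=-3064576.7272
→ geod (Bowring, a=6378137.000): φ=-28.89457200°, λ=102.02964900°, h=1864.1430 m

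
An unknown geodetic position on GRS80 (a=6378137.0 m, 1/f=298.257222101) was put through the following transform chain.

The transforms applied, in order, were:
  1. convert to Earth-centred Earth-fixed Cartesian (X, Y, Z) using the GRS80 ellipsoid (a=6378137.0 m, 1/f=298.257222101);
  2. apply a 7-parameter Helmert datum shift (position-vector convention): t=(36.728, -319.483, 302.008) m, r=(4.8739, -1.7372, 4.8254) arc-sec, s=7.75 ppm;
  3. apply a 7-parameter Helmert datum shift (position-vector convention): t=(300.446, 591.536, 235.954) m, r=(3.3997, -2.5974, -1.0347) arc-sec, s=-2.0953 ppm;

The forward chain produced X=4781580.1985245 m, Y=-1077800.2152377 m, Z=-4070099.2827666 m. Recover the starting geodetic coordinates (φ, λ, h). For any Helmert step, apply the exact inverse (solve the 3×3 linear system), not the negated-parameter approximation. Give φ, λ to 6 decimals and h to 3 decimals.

start: X=4781580.1985, Y=-1077800.2152, Z=-4070099.2828 m
→ Helmert⁻¹: X=4781243.9241, Y=-1078437.1153, Z=-4070386.1984
→ Helmert⁻¹: X=4781110.6317, Y=-1078317.3144, Z=-4070671.4463
→ geod (Bowring, a=6378137.000): φ=-39.90038800°, λ=-12.70966500°, h=1815.7490 m

φ=-39.900388°, λ=-12.709665°, h=1815.749 m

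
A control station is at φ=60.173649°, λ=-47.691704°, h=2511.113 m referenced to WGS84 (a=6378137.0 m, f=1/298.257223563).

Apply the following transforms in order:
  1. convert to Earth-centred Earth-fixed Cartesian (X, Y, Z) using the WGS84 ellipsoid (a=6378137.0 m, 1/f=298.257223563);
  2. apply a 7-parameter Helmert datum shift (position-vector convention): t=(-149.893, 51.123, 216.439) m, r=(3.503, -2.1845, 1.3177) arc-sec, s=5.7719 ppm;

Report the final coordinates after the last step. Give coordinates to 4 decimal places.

start: φ=60.173649°, λ=-47.691704°, h=2511.113 m
→ ECEF (a=6378137.000, f=1/298.257223563): X=2141586.5591, Y=-2352888.4090, Z=5512303.6562
→ Helmert 7p (PV): X=2141405.6786, Y=-2352930.8014, Z=5512534.6334

X=2141405.6786 m, Y=-2352930.8014 m, Z=5512534.6334 m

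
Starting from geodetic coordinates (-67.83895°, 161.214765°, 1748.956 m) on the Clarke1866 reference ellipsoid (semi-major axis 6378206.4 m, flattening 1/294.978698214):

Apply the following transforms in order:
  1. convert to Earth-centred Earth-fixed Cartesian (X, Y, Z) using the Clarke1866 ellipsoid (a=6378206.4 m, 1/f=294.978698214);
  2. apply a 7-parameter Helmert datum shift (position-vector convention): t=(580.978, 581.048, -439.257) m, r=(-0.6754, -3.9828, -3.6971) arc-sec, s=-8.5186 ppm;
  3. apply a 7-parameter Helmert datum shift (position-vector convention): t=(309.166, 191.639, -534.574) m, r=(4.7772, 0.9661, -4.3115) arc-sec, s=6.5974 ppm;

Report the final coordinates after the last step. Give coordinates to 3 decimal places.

X=-2284027.531 m, Y=778210.428 m, Z=-5886753.440 m

start: φ=-67.838950°, λ=161.214765°, h=1748.956 m
→ ECEF (a=6378206.400, f=1/294.978698214): X=-2285038.3381, Y=777233.4682, Z=-5885772.9614
→ Helmert 7p (PV): X=-2284310.3153, Y=777829.5797, Z=-5886208.7467
→ Helmert 7p (PV): X=-2284027.5309, Y=778210.4275, Z=-5886753.4400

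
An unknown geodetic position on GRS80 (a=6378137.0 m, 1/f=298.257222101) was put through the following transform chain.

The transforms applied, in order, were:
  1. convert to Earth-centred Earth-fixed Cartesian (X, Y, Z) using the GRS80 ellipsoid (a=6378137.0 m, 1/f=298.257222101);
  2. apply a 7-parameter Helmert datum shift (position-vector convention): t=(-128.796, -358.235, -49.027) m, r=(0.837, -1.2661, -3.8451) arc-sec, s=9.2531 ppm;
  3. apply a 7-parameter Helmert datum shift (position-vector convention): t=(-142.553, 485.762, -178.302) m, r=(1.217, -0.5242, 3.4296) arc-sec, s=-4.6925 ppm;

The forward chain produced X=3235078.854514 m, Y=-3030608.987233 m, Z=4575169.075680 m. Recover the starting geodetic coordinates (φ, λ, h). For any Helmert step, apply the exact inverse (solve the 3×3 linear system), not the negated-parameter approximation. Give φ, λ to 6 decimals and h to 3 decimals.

start: X=3235078.8545, Y=-3030608.9872, Z=4575169.0757 m
→ Helmert⁻¹: X=3235197.8175, Y=-3031135.7693, Z=4575378.5099
→ Helmert⁻¹: X=3235381.2581, Y=-3030670.6115, Z=4575377.6391
→ geod (Bowring, a=6378137.000): φ=46.09683100°, λ=-43.12882400°, h=3691.8800 m

φ=46.096831°, λ=-43.128824°, h=3691.880 m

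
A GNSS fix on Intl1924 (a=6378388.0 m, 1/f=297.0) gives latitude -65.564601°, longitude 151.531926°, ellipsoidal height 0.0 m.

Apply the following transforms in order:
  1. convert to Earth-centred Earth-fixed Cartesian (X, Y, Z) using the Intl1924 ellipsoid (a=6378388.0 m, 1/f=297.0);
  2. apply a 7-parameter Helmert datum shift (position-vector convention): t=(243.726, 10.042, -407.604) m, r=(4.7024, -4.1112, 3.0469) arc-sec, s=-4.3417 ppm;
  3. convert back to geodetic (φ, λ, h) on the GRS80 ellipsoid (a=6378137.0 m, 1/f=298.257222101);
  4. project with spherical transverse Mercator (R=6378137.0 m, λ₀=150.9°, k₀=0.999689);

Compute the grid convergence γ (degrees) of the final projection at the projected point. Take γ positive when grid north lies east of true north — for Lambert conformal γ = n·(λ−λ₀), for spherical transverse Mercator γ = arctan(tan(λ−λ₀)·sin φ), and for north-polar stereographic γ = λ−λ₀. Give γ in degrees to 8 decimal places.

start: φ=-65.564601°, λ=151.531926°, h=0.000 m
→ ECEF (a=6378388.000, f=1/297.0): X=-2325974.8188, Y=1261223.6460, Z=-5784163.7176
→ Helmert 7p (PV): X=-2325624.3371, Y=1261325.7195, Z=-5784563.8157
→ geod (Bowring, a=6378137.000): φ=-65.56758491°, λ=151.52636470°, h=432.2602 m
→ into tm (λ₀=150.9°): φ=-65.56758491°, λ−λ₀=0.62636470°
convergence γ = -0.57027750°

-0.57027750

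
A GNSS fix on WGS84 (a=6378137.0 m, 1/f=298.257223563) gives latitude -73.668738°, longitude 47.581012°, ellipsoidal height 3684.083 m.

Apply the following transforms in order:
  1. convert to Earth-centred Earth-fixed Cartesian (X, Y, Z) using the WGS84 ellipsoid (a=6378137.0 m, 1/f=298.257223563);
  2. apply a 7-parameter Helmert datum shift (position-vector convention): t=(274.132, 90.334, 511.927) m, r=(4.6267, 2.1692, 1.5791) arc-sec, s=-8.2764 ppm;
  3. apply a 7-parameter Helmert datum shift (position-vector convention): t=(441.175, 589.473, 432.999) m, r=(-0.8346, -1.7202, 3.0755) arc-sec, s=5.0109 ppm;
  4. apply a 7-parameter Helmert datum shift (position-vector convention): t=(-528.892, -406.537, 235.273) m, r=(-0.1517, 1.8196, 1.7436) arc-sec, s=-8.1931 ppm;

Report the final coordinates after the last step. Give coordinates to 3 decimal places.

X=1214289.841 m, Y=1329265.524 m, Z=-6100920.664 m

start: φ=-73.668738°, λ=47.581012°, h=3684.083 m
→ ECEF (a=6378137.000, f=1/298.257223563): X=1214225.6846, Y=1328862.1133, Z=-6102180.8730
→ Helmert 7p (PV): X=1214415.4204, Y=1329087.6209, Z=-6101601.4040
→ Helmert 7p (PV): X=1214893.7495, Y=1329677.1727, Z=-6101194.2294
→ Helmert 7p (PV): X=1214289.8415, Y=1329265.5240, Z=-6100920.6639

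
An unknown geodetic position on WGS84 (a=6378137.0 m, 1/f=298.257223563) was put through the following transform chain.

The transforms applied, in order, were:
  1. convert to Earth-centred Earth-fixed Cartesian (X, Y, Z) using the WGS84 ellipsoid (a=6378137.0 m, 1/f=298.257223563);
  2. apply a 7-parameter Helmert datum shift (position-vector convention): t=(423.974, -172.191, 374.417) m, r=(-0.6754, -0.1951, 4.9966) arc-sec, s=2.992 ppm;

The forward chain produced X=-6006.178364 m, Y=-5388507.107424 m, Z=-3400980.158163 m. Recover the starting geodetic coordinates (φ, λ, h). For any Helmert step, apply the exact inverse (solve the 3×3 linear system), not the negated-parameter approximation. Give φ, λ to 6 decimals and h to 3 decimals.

start: X=-6006.1784, Y=-5388507.1074, Z=-3400980.1582 m
→ Helmert⁻¹: X=-6563.8778, Y=-5388307.4980, Z=-3401362.0358
→ geod (Bowring, a=6378137.000): φ=-32.43606000°, λ=-90.06979600°, h=39.4640 m

φ=-32.436060°, λ=-90.069796°, h=39.464 m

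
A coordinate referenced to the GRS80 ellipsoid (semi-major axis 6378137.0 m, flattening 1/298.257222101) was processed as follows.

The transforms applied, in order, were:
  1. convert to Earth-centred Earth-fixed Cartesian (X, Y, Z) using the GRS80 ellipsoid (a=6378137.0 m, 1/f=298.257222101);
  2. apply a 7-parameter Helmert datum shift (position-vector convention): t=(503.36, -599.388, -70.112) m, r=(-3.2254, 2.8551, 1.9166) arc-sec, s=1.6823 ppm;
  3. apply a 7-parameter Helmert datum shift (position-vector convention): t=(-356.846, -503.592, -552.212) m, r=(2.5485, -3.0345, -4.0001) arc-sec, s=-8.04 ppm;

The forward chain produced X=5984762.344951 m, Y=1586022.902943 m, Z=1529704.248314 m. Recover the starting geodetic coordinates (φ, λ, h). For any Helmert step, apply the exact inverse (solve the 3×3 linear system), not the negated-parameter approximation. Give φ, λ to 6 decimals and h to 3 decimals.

start: X=5984762.3450, Y=1586022.9029, Z=1529704.2483 m
→ Helmert⁻¹: X=5985159.0525, Y=1586674.2270, Z=1530161.1079
→ Helmert⁻¹: X=5984639.1898, Y=1587191.4057, Z=1530336.3036
→ geod (Bowring, a=6378137.000): φ=13.97321400°, λ=14.85351600°, h=953.2990 m

φ=13.973214°, λ=14.853516°, h=953.299 m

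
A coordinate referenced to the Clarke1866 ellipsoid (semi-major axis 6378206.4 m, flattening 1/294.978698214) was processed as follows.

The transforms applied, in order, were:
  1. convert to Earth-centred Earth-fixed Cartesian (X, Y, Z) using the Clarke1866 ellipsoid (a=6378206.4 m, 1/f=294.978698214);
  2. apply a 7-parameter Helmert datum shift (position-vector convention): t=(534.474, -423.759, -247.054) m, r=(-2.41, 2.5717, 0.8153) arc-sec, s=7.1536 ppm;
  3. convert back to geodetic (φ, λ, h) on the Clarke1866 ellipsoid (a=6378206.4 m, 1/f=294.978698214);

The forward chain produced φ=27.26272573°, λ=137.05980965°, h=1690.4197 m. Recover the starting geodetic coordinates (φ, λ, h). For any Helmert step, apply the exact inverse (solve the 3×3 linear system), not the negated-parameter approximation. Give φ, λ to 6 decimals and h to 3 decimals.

start: φ=27.262726°, λ=137.059810°, h=1690.420 m
→ ECEF (a=6378206.400, f=1/294.978698214): X=-4154630.6148, Y=3866155.3765, Z=2904735.1289
→ Helmert⁻¹: X=-4155156.3003, Y=3866533.9583, Z=2904954.7723
→ geod (Bowring, a=6378206.400): φ=27.26183100°, λ=137.06062700°, h=2362.3740 m

φ=27.261831°, λ=137.060627°, h=2362.374 m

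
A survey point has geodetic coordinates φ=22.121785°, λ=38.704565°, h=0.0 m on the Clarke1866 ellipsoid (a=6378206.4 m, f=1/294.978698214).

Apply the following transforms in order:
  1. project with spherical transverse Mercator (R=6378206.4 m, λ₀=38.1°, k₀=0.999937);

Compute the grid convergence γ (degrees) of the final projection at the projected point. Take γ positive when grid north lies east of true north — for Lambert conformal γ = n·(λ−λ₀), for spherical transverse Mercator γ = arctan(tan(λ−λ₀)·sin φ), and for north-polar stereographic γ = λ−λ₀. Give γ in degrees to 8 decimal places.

0.22767224

start: φ=22.121785°, λ=38.704565°, h=0.000 m
→ into tm (λ₀=38.1°): φ=22.12178500°, λ−λ₀=0.60456500°
convergence γ = 0.22767224°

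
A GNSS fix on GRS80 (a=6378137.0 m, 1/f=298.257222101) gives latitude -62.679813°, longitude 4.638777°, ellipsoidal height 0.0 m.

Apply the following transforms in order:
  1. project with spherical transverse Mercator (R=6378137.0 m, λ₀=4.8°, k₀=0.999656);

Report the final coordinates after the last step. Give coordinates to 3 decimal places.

E=-8234.283 m, N=-6975094.904 m

start: φ=-62.679813°, λ=4.638777°, h=0.000 m
→ tm (R=6378137.0, λ₀=4.8°): E=-8234.2825, N=-6975094.9042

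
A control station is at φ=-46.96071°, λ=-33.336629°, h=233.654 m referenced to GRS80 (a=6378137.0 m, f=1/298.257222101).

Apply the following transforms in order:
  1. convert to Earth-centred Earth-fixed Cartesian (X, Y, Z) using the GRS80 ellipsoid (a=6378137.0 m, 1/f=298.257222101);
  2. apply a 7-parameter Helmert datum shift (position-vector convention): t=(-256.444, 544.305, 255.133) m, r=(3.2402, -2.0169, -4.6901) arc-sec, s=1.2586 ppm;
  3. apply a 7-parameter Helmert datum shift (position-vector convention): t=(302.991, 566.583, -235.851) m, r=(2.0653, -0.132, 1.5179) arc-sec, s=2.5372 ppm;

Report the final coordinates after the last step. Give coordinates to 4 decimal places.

start: φ=-46.960710°, λ=-33.336629°, h=233.654 m
→ ECEF (a=6378137.000, f=1/298.257222101): X=3643458.4397, Y=-2396640.5548, Z=-4638955.5761
→ Helmert 7p (PV): X=3643197.4466, Y=-2396109.2391, Z=-4638708.3038
→ Helmert 7p (PV): X=3643530.2826, Y=-2395475.4783, Z=-4638977.5847

X=3643530.2826 m, Y=-2395475.4783 m, Z=-4638977.5847 m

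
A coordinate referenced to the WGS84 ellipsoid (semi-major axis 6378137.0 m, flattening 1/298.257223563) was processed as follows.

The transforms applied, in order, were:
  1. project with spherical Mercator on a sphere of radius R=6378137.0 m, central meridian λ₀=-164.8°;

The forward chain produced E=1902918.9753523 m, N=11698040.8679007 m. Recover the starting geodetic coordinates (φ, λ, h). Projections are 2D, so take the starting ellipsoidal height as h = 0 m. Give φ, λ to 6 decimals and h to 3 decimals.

start: E=1902918.9754, N=11698040.8679 m
→ merc⁻¹: φ=71.84629300°, λ=-147.70578800°

φ=71.846293°, λ=-147.705788°, h=0.000 m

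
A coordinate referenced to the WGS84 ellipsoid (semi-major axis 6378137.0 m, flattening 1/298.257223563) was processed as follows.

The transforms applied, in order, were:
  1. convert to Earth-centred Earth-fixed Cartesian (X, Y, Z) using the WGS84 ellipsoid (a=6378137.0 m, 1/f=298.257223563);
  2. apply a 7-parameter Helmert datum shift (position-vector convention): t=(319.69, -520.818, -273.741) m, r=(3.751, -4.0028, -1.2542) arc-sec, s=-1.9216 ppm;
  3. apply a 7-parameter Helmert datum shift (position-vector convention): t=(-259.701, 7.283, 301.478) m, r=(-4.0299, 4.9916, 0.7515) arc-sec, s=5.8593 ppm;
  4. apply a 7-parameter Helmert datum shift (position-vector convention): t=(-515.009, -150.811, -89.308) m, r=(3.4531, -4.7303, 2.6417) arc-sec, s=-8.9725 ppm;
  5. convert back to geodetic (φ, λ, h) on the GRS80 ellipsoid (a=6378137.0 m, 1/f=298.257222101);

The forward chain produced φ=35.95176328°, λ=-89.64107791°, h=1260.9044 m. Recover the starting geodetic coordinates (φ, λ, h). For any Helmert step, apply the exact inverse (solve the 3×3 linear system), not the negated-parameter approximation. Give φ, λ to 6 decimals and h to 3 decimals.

φ=35.956588°, λ=-89.635830°, h=793.994 m

start: φ=35.951763°, λ=-89.641078°, h=1260.904 m
→ ECEF (a=6378137.000, f=1/298.257222101): X=32387.6180, Y=-5170062.2163, Z=3724600.5508
→ Helmert⁻¹: X=32922.1313, Y=-5169895.8570, Z=3724809.0736
→ Helmert⁻¹: X=33072.6718, Y=-5169945.7339, Z=3724385.5652
→ Helmert⁻¹: X=32856.7604, Y=-5169366.9136, Z=3724759.8327
→ geod (Bowring, a=6378137.000): φ=35.95658800°, λ=-89.63583000°, h=793.9940 m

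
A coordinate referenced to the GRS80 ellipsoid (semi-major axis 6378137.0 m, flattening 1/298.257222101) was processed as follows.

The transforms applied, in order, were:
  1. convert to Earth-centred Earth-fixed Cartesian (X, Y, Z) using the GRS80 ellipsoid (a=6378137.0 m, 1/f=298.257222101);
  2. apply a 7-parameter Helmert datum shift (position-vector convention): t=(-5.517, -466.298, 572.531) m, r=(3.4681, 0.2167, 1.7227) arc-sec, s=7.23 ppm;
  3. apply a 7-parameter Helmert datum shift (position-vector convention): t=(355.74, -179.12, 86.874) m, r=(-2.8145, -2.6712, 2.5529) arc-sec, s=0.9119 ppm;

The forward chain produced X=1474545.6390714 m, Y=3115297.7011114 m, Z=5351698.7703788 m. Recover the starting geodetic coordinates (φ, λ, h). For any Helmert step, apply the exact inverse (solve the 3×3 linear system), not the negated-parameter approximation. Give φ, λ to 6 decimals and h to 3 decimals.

start: X=1474545.6391, Y=3115297.7011, Z=5351698.7704 m
→ Helmert⁻¹: X=1474296.4187, Y=3115382.7096, Z=5351630.4333
→ Helmert⁻¹: X=1474311.6786, Y=3115904.1371, Z=5350968.3730
→ geod (Bowring, a=6378137.000): φ=57.38527400°, λ=64.67850300°, h=2162.4730 m

φ=57.385274°, λ=64.678503°, h=2162.473 m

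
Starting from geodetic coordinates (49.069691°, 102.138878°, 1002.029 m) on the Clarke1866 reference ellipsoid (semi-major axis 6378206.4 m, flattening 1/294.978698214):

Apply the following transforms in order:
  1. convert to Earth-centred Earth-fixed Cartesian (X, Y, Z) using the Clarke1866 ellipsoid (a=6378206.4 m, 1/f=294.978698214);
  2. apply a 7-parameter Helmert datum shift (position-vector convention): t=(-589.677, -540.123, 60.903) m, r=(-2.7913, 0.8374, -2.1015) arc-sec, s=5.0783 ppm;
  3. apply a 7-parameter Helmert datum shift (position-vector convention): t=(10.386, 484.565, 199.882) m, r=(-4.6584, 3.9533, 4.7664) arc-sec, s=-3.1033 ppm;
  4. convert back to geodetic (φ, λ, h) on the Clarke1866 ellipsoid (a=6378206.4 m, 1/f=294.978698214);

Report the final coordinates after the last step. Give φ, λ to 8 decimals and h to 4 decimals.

start: φ=49.069691°, λ=102.138878°, h=1002.029 m
→ ECEF (a=6378206.400, f=1/294.978698214): X=-880529.2664, Y=4093747.2608, Z=4796192.5390
→ Helmert 7p (PV): X=-881062.2344, Y=4093301.8036, Z=4796225.9740
→ Helmert 7p (PV): X=-881051.7777, Y=4093861.6265, Z=4796335.4133
→ geod (Bowring, a=6378206.400): φ=49.06902661°, λ=102.14553824°, h=1255.2242 m

φ=49.06902661°, λ=102.14553824°, h=1255.2242 m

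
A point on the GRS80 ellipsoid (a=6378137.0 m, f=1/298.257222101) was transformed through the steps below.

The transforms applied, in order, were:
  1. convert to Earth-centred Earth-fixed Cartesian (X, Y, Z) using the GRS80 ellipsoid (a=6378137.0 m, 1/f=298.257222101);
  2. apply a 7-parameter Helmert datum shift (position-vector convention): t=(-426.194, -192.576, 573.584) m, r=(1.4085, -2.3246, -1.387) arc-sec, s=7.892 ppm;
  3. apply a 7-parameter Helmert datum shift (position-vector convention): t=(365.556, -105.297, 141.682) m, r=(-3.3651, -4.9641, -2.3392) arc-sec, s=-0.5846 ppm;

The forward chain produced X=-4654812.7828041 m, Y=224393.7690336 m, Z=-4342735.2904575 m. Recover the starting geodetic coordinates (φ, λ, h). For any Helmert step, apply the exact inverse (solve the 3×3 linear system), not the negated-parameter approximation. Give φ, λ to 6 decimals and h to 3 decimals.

start: X=-4654812.7828, Y=224393.7690, Z=-4342735.2905 m
→ Helmert⁻¹: X=-4655288.1221, Y=224517.2526, Z=-4342763.8113
→ Helmert⁻¹: X=-4654875.6512, Y=224647.0958, Z=-4343252.1916
→ geod (Bowring, a=6378137.000): φ=-43.17520600°, λ=177.23701500°, h=2243.9490 m

φ=-43.175206°, λ=177.237015°, h=2243.949 m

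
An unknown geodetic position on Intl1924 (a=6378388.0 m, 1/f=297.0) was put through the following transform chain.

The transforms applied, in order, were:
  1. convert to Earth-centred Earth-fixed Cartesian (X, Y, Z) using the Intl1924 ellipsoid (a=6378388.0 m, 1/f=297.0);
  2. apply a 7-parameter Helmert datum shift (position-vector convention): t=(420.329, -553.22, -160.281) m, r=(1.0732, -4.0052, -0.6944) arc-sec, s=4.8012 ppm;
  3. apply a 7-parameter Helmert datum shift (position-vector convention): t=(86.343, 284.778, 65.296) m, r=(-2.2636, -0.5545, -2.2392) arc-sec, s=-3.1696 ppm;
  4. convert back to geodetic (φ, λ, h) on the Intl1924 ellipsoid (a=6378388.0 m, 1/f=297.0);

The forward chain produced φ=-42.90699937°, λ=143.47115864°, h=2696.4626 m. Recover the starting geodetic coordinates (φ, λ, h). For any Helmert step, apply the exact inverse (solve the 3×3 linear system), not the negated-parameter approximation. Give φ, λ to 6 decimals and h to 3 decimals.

φ=-42.901686°, λ=143.473475°, h=3036.214 m

start: φ=-42.906999°, λ=143.471159°, h=2696.463 m
→ ECEF (a=6378388.000, f=1/297.0): X=-3761599.1730, Y=2786368.3340, Z=-4321851.1377
→ Helmert⁻¹: X=-3761739.3033, Y=2786098.9791, Z=-4321889.4445
→ Helmert⁻¹: X=-3762234.8675, Y=2786603.6685, Z=-4321649.8587
→ geod (Bowring, a=6378388.000): φ=-42.90168600°, λ=143.47347500°, h=3036.2140 m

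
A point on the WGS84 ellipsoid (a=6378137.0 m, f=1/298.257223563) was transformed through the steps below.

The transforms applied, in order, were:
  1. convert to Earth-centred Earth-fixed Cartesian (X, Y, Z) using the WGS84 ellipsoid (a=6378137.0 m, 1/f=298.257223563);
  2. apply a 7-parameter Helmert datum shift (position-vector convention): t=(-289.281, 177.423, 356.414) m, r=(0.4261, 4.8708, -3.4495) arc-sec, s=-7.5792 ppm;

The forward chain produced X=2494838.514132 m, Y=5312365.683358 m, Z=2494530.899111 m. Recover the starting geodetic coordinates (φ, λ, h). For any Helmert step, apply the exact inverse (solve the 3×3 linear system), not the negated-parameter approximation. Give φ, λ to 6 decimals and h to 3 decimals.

φ=23.163571°, λ=64.842118°, h=2179.858 m

start: X=2494838.5141, Y=5312365.6834, Z=2494530.8991 m
→ Helmert⁻¹: X=2494998.9659, Y=5312275.4009, Z=2494241.3327
→ geod (Bowring, a=6378137.000): φ=23.16357100°, λ=64.84211800°, h=2179.8580 m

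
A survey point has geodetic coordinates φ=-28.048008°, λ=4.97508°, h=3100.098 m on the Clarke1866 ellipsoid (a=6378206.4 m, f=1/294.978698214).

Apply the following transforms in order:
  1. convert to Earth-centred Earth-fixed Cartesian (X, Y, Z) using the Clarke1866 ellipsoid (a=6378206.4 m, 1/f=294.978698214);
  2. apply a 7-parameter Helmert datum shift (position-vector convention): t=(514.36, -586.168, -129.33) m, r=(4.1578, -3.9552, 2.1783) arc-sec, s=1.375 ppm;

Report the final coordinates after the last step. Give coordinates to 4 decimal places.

start: φ=-28.048008°, λ=4.975080°, h=3100.098 m
→ ECEF (a=6378206.400, f=1/294.978698214): X=5614830.0474, Y=488773.2858, Z=-2982493.4437
→ Helmert 7p (PV): X=5615404.1564, Y=488307.2064, Z=-2982509.3557

X=5615404.1564 m, Y=488307.2064 m, Z=-2982509.3557 m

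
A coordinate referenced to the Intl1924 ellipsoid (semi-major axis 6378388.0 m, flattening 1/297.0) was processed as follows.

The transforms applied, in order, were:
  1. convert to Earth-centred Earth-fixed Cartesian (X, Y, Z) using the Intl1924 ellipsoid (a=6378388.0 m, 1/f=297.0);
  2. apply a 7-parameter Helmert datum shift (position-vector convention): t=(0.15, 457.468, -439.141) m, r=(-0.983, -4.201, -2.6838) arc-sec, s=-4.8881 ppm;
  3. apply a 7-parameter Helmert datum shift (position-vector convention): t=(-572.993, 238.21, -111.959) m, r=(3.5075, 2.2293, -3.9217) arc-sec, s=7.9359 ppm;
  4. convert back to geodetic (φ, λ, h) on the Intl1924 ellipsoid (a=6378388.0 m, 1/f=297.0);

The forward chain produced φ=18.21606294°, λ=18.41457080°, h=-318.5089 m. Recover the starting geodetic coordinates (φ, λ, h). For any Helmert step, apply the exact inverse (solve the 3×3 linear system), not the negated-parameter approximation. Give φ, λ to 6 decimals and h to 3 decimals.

start: φ=18.216063°, λ=18.414571°, h=-318.509 m
→ ECEF (a=6378388.000, f=1/297.0): X=5750100.5998, Y=1914428.1338, Z=1981038.9504
→ Helmert⁻¹: X=5750570.1472, Y=1914317.7578, Z=1981164.7865
→ Helmert⁻¹: X=5750613.5610, Y=1913935.0254, Z=1981505.6123
→ geod (Bowring, a=6378388.000): φ=18.21913300°, λ=18.40861600°, h=141.7530 m

φ=18.219133°, λ=18.408616°, h=141.753 m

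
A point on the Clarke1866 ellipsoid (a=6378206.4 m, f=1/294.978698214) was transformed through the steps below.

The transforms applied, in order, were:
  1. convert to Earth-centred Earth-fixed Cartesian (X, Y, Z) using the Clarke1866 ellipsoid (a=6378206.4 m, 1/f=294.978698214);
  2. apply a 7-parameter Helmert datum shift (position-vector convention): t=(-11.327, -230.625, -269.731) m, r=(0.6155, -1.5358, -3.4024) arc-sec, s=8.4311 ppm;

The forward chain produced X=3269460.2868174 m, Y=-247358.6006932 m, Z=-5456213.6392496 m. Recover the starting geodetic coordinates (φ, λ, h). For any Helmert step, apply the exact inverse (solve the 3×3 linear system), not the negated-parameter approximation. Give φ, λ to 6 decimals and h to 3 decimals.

start: X=3269460.2868, Y=-247358.6007, Z=-5456213.6392 m
→ Helmert⁻¹: X=3269407.5011, Y=-247088.2429, Z=-5455921.5150
→ geod (Bowring, a=6378206.400): φ=-59.16772400°, λ=-4.32196100°, h=3009.5990 m

φ=-59.167724°, λ=-4.321961°, h=3009.599 m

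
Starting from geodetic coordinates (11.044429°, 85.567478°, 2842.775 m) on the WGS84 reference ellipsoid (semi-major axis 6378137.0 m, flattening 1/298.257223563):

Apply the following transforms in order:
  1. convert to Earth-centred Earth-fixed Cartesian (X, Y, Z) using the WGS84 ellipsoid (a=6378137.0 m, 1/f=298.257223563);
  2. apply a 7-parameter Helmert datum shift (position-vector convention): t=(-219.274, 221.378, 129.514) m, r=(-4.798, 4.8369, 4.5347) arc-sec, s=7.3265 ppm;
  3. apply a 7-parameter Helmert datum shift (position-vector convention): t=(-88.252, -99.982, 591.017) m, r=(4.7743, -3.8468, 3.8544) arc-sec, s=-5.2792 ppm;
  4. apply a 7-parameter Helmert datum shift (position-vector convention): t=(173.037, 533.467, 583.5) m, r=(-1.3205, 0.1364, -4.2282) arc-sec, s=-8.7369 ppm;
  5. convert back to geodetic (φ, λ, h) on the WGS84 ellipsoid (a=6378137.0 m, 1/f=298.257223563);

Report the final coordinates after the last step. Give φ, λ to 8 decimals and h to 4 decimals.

φ=11.05448227°, λ=85.57026813°, h=3680.5736 m

start: φ=11.044429°, λ=85.567478°, h=2842.775 m
→ ECEF (a=6378137.000, f=1/298.257223563): X=484079.4642, Y=6244832.2618, Z=1214374.5991
→ Helmert 7p (PV): X=483754.9214, Y=6245138.2832, Z=1214356.3942
→ Helmert 7p (PV): X=483524.7680, Y=6244986.2637, Z=1215094.5743
→ Helmert 7p (PV): X=483822.3982, Y=6245463.0362, Z=1215627.1586
→ geod (Bowring, a=6378137.000): φ=11.05448227°, λ=85.57026813°, h=3680.5736 m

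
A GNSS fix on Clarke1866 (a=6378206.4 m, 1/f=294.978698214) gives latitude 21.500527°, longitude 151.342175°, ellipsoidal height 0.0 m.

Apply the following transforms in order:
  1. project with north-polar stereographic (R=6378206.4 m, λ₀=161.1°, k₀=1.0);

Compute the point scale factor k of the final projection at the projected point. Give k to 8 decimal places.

1.46358264

start: φ=21.500527°, λ=151.342175°, h=0.000 m
→ into stereo (λ₀=161.1°): φ=21.50052700°, λ−λ₀=-9.75782500°
scale k = 1.46358264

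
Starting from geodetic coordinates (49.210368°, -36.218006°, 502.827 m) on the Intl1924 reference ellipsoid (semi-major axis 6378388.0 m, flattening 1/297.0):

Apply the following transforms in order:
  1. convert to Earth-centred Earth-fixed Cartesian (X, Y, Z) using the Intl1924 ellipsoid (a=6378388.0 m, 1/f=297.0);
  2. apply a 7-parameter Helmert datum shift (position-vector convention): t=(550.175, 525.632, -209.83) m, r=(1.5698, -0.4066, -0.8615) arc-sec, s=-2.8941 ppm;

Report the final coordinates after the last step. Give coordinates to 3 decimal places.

X=3369028.218 m, Y=-2466518.758 m, Z=4806111.247 m

start: φ=49.210368°, λ=-36.218006°, h=502.827 m
→ ECEF (a=6378388.000, f=1/297.0): X=3368507.5703, Y=-2467000.8817, Z=4806347.1226
→ Helmert 7p (PV): X=3369028.2182, Y=-2466518.7582, Z=4806111.2474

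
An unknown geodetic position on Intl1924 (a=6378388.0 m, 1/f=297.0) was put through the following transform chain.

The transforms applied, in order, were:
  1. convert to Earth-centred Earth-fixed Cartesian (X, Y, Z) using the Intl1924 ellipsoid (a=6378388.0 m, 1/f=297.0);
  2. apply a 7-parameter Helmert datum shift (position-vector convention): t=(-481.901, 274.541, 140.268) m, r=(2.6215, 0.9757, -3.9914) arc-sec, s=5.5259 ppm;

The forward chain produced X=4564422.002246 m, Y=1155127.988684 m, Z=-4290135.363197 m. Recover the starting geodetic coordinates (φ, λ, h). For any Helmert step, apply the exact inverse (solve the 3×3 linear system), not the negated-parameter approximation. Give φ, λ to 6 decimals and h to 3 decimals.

φ=-42.530064°, λ=14.197517°, h=1470.782 m

start: X=4564422.0022, Y=1155127.9887, Z=-4290135.3632 m
→ Helmert⁻¹: X=4564876.6245, Y=1154880.8740, Z=-4290245.0082
→ geod (Bowring, a=6378388.000): φ=-42.53006400°, λ=14.19751700°, h=1470.7820 m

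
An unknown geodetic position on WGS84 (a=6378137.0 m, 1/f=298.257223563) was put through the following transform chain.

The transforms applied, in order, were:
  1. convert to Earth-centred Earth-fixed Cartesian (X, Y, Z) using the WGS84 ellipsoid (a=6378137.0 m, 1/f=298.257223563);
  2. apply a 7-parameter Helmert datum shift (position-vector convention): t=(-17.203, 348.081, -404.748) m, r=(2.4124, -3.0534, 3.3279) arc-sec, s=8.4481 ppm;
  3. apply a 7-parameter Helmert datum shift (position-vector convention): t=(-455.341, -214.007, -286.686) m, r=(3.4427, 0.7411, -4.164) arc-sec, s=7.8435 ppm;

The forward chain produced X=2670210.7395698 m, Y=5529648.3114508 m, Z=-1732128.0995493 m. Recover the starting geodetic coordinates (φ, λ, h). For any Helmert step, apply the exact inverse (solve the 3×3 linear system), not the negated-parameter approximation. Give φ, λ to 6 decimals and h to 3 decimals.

start: X=2670210.7396, Y=5529648.3115, Z=-1732128.0995 m
→ Helmert⁻¹: X=2670539.7215, Y=5529843.9504, Z=-1731910.5317
→ Helmert⁻¹: X=2670597.9420, Y=5529385.8163, Z=-1731595.3593
→ geod (Bowring, a=6378137.000): φ=-15.84890300°, λ=64.22025900°, h=3463.1270 m

φ=-15.848903°, λ=64.220259°, h=3463.127 m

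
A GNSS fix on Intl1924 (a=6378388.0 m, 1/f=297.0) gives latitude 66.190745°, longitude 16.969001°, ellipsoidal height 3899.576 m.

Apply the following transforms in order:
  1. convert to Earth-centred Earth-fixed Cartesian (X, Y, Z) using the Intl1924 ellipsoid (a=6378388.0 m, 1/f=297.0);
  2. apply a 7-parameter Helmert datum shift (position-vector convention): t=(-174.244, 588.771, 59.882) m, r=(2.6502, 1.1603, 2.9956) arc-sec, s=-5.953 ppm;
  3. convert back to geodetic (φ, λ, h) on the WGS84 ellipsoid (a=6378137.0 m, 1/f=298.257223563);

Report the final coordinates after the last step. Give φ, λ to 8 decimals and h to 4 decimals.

start: φ=66.190745°, λ=16.969001°, h=3899.576 m
→ ECEF (a=6378388.000, f=1/297.0): X=2471270.9966, Y=754081.5893, Z=5816266.4857
→ Helmert 7p (PV): X=2471103.8076, Y=754627.0314, Z=5816287.5307
→ geod (Bowring, a=6378137.000): φ=66.19022030°, λ=16.98165181°, h=4093.1287 m

φ=66.19022030°, λ=16.98165181°, h=4093.1287 m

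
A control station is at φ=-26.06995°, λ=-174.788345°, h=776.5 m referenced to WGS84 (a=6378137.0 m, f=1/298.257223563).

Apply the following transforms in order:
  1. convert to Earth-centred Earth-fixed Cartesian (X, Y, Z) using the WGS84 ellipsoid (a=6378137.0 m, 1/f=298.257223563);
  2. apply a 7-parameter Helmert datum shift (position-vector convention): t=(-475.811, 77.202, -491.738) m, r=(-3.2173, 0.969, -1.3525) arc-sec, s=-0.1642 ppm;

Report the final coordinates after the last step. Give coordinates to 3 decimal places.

X=-5710406.793 m, Y=-520742.886 m, Z=-2786822.797 m

start: φ=-26.069950°, λ=-174.788345°, h=776.500 m
→ ECEF (a=6378137.000, f=1/298.257223563): X=-5709915.4142, Y=-520814.1521, Z=-2786366.4640
→ Helmert 7p (PV): X=-5710406.7925, Y=-520742.8855, Z=-2786822.7965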